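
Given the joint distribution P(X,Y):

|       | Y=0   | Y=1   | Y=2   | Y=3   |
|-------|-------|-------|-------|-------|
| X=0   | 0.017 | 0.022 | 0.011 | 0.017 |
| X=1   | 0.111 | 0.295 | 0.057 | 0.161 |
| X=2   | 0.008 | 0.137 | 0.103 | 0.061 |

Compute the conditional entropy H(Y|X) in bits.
1.7471 bits

H(Y|X) = H(X,Y) - H(X)

H(X,Y) = -Σ_{x,y} P(x,y) log₂ P(x,y). Per-cell terms -P(x,y)·log₂P(x,y):
  X=0: 0.099931, 0.121140, 0.071570, 0.099931
  X=1: 0.352022, 0.519558, 0.235575, 0.424214
  X=2: 0.055726, 0.392882, 0.337766, 0.246138
Sum of the 12 terms: H(X,Y) = 2.95645 bits

Marginal of X (row sums):
  P(X=0) = 0.017 + 0.022 + 0.011 + 0.017 = 0.067
  P(X=1) = 0.111 + 0.295 + 0.057 + 0.161 = 0.624
  P(X=2) = 0.008 + 0.137 + 0.103 + 0.061 = 0.309
H(X) = -[0.067·log₂(0.067) + 0.624·log₂(0.624) + 0.309·log₂(0.309)]
  = 0.261280 + 0.424558 + 0.523545 = 1.20938 bits

H(Y|X) = H(X,Y) - H(X) = 2.95645 - 1.20938 = 1.7471 bits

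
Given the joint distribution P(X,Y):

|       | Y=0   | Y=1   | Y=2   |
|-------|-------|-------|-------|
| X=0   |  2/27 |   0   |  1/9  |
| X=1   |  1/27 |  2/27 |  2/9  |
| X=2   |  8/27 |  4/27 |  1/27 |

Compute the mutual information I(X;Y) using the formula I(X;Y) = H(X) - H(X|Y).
0.3563 bits

I(X;Y) = H(X) - H(X|Y)

Marginal of X (row sums):
  P(X=0) = 2/27 + 0 + 1/9 = 5/27
  P(X=1) = 1/27 + 2/27 + 2/9 = 1/3
  P(X=2) = 8/27 + 4/27 + 1/27 = 13/27
H(X) = -[(5/27)·log₂(5/27) + (1/3)·log₂(1/3) + (13/27)·log₂(13/27)]
  = 0.45055 + 0.52832 + 0.50770 = 1.4866 bits

Marginal of Y (column sums):
  P(Y=0) = 2/27 + 1/27 + 8/27 = 11/27
  P(Y=1) = 0 + 2/27 + 4/27 = 2/9
  P(Y=2) = 1/9 + 2/9 + 1/27 = 10/27
H(X|Y) = Σ_y P(y)·H(X|Y=y):
  Y=0: P(Y=0) = 11/27, P(X|Y=0) = (2/11, 1/11, 8/11) → H(X|Y=0) = 1.09580
  Y=1: P(Y=1) = 2/9, P(X|Y=1) = (0, 1/3, 2/3) → H(X|Y=1) = 0.91830
  Y=2: P(Y=2) = 10/27, P(X|Y=2) = (3/10, 3/5, 1/10) → H(X|Y=2) = 1.29546
H(X|Y) = (11/27)·1.09580 + (2/9)·0.91830 + (10/27)·1.29546 = 1.1303 bits

I(X;Y) = H(X) - H(X|Y) = 1.4866 - 1.1303 = 0.3563 bits

Cross-check via I(X;Y) = H(X) + H(Y) - H(X,Y): computing H(Y) from the column sums and H(X,Y) from the 9 cells in the same way gives H(Y) = 1.5407 bits and H(X,Y) = 2.6710 bits, so
I(X;Y) = 1.4866 + 1.5407 - 2.6710 = 0.3563 bits ✓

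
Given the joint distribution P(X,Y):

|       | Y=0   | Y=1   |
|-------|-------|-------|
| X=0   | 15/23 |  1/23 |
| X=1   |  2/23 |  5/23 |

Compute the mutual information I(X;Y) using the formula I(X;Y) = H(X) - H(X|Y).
0.3307 bits

I(X;Y) = H(X) - H(X|Y)

Marginal of X (row sums):
  P(X=0) = 15/23 + 1/23 = 16/23
  P(X=1) = 2/23 + 5/23 = 7/23
H(X) = -[(16/23)·log₂(16/23) + (7/23)·log₂(7/23)]
  = 0.3642 + 0.5223 = 0.8865 bits

Marginal of Y (column sums):
  P(Y=0) = 15/23 + 2/23 = 17/23
  P(Y=1) = 1/23 + 5/23 = 6/23
H(X|Y) = Σ_y P(y)·H(X|Y=y):
  Y=0: P(Y=0) = 17/23, P(X|Y=0) = (15/17, 2/17) → H(X|Y=0) = 0.5226
  Y=1: P(Y=1) = 6/23, P(X|Y=1) = (1/6, 5/6) → H(X|Y=1) = 0.6500
H(X|Y) = (17/23)·0.5226 + (6/23)·0.6500 = 0.5558 bits

I(X;Y) = H(X) - H(X|Y) = 0.8865 - 0.5558 = 0.3307 bits

Cross-check via I(X;Y) = H(X) + H(Y) - H(X,Y): computing H(Y) from the column sums and H(X,Y) from the 4 cells in the same way gives H(Y) = 0.8281 bits and H(X,Y) = 1.3839 bits, so
I(X;Y) = 0.8865 + 0.8281 - 1.3839 = 0.3307 bits ✓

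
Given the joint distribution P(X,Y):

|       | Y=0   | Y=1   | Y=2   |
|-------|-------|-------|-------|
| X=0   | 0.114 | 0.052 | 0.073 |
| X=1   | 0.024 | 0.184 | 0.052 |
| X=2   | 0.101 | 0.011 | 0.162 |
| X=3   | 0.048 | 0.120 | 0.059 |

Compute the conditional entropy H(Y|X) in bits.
1.3080 bits

H(Y|X) = H(X,Y) - H(X)

H(X,Y) = -Σ_{x,y} P(x,y) log₂ P(x,y). Per-cell terms -P(x,y)·log₂P(x,y):
  X=0: 0.3571, 0.2218, 0.2756
  X=1: 0.1291, 0.4494, 0.2218
  X=2: 0.3341, 0.0716, 0.4254
  X=3: 0.2103, 0.3671, 0.2409
Sum of the 12 terms: H(X,Y) = 3.3042 bits

Marginal of X (row sums):
  P(X=0) = 0.114 + 0.052 + 0.073 = 0.239
  P(X=1) = 0.024 + 0.184 + 0.052 = 0.260
  P(X=2) = 0.101 + 0.011 + 0.162 = 0.274
  P(X=3) = 0.048 + 0.120 + 0.059 = 0.227
H(X) = -[0.239·log₂(0.239) + 0.260·log₂(0.260) + 0.274·log₂(0.274) + 0.227·log₂(0.227)]
  = 0.4935 + 0.5053 + 0.5118 + 0.4856 = 1.9962 bits

H(Y|X) = H(X,Y) - H(X) = 3.3042 - 1.9962 = 1.3080 bits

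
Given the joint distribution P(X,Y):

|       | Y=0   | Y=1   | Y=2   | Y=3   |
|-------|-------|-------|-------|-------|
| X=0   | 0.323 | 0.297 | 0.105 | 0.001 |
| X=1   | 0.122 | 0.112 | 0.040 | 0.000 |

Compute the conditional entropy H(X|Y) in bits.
0.8467 bits

H(X|Y) = H(X,Y) - H(Y)

H(X,Y) = -Σ_{x,y} P(x,y) log₂ P(x,y). Per-cell terms -P(x,y)·log₂P(x,y):
  X=0: 0.5266, 0.5202, 0.3414, 0.0100
  X=1: 0.3703, 0.3537, 0.1858, 0.0000
  (cells with P = 0 contribute 0)
Sum of the 8 terms: H(X,Y) = 2.3080 bits

Marginal of Y (column sums):
  P(Y=0) = 0.323 + 0.122 = 0.445
  P(Y=1) = 0.297 + 0.112 = 0.409
  P(Y=2) = 0.105 + 0.040 = 0.145
  P(Y=3) = 0.001 + 0.000 = 0.001
H(Y) = -[0.445·log₂(0.445) + 0.409·log₂(0.409) + 0.145·log₂(0.145) + 0.001·log₂(0.001)]
  = 0.5198 + 0.5275 + 0.4040 + 0.0100 = 1.4613 bits

H(X|Y) = H(X,Y) - H(Y) = 2.3080 - 1.4613 = 0.8467 bits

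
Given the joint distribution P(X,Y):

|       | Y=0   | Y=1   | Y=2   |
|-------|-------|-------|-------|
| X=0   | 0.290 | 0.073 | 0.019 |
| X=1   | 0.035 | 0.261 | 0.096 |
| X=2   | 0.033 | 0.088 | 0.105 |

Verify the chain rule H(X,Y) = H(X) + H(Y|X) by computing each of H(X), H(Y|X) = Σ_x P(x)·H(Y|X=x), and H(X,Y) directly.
H(X) = 1.5449 bits, H(Y|X) = 1.1693 bits, H(X,Y) = 2.7142 bits

Marginal of X (row sums):
  P(X=0) = 0.290 + 0.073 + 0.019 = 0.382
  P(X=1) = 0.035 + 0.261 + 0.096 = 0.392
  P(X=2) = 0.033 + 0.088 + 0.105 = 0.226
H(X) = -[0.382·log₂(0.382) + 0.392·log₂(0.392) + 0.226·log₂(0.226)]
  = 0.5304 + 0.5296 + 0.4849 = 1.5449 bits

H(Y|X) = Σ_x P(x)·H(Y|X=x):
  X=0: P(X=0) = 0.382, P(Y|X=0) = (145/191, 73/382, 19/382) → H(Y|X=0) = 0.9734
  X=1: P(X=1) = 0.392, P(Y|X=1) = (5/56, 261/392, 12/49) → H(Y|X=1) = 1.1990
  X=2: P(X=2) = 0.226, P(Y|X=2) = (33/226, 44/113, 105/226) → H(Y|X=2) = 1.4490
H(Y|X) = 0.382·0.9734 + 0.392·1.1990 + 0.226·1.4490 = 1.1693 bits

H(X,Y) = -Σ_{x,y} P(x,y) log₂ P(x,y). Per-cell terms -P(x,y)·log₂P(x,y):
  X=0: 0.5179, 0.2756, 0.1086
  X=1: 0.1693, 0.5058, 0.3246
  X=2: 0.1624, 0.3086, 0.3414
Sum of the 9 terms: H(X,Y) = 2.7142 bits

Chain rule check:
  H(X) + H(Y|X) = 1.5449 + 1.1693 = 2.7142 bits
  H(X,Y) = 2.7142 bits
✓ Chain rule verified.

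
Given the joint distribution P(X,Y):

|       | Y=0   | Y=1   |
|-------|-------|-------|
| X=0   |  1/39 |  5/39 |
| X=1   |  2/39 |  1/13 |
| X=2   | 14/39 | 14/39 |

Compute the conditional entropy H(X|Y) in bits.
1.0929 bits

H(X|Y) = H(X,Y) - H(Y)

H(X,Y) = -Σ_{x,y} P(x,y) log₂ P(x,y). Per-cell terms -P(x,y)·log₂P(x,y):
  X=0: 0.1355, 0.3799
  X=1: 0.2198, 0.2846
  X=2: 0.5306, 0.5306
Sum of the 6 terms: H(X,Y) = 2.0810 bits

Marginal of Y (column sums):
  P(Y=0) = 1/39 + 2/39 + 14/39 = 17/39
  P(Y=1) = 5/39 + 1/13 + 14/39 = 22/39
H(Y) = -[(17/39)·log₂(17/39) + (22/39)·log₂(22/39)]
  = 0.5222 + 0.4659 = 0.9881 bits

H(X|Y) = H(X,Y) - H(Y) = 2.0810 - 0.9881 = 1.0929 bits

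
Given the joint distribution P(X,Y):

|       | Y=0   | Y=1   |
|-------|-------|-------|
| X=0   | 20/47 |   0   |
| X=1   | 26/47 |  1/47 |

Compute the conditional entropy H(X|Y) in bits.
0.9667 bits

H(X|Y) = H(X,Y) - H(Y)

H(X,Y) = -Σ_{x,y} P(x,y) log₂ P(x,y). Per-cell terms -P(x,y)·log₂P(x,y):
  X=0: 0.52454, 0.00000
  X=1: 0.47251, 0.11818
  (cells with P = 0 contribute 0)
Sum of the 4 terms: H(X,Y) = 1.11523 bits

Marginal of Y (column sums):
  P(Y=0) = 20/47 + 26/47 = 46/47
  P(Y=1) = 0 + 1/47 = 1/47
H(Y) = -[(46/47)·log₂(46/47) + (1/47)·log₂(1/47)]
  = 0.03037 + 0.11818 = 0.14855 bits

H(X|Y) = H(X,Y) - H(Y) = 1.11523 - 0.14855 = 0.9667 bits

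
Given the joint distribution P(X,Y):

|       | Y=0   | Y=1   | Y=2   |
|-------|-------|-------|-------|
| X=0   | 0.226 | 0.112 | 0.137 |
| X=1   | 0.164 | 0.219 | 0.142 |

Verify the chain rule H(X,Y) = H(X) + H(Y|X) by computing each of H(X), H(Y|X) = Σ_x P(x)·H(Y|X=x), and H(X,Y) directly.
H(X) = 0.9982 bits, H(Y|X) = 1.5408 bits, H(X,Y) = 2.5390 bits

Marginal of X (row sums):
  P(X=0) = 0.226 + 0.112 + 0.137 = 0.475
  P(X=1) = 0.164 + 0.219 + 0.142 = 0.525
H(X) = -[0.475·log₂(0.475) + 0.525·log₂(0.525)]
  = 0.5102 + 0.4880 = 0.9982 bits

H(Y|X) = Σ_x P(x)·H(Y|X=x):
  X=0: P(X=0) = 0.475, P(Y|X=0) = (226/475, 112/475, 137/475) → H(Y|X=0) = 1.5187
  X=1: P(X=1) = 0.525, P(Y|X=1) = (164/525, 73/175, 142/525) → H(Y|X=1) = 1.5608
H(Y|X) = 0.475·1.5187 + 0.525·1.5608 = 1.5408 bits

H(X,Y) = -Σ_{x,y} P(x,y) log₂ P(x,y). Per-cell terms -P(x,y)·log₂P(x,y):
  X=0: 0.4849, 0.3537, 0.3929
  X=1: 0.4278, 0.4798, 0.3999
Sum of the 6 terms: H(X,Y) = 2.5390 bits

Chain rule check:
  H(X) + H(Y|X) = 0.9982 + 1.5408 = 2.5390 bits
  H(X,Y) = 2.5390 bits
✓ Chain rule verified.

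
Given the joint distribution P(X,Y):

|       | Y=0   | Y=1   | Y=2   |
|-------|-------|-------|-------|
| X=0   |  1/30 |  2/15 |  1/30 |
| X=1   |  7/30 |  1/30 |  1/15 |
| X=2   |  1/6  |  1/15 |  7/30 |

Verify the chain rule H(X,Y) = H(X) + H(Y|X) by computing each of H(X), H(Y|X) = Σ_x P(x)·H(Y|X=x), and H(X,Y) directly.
H(X) = 1.5058 bits, H(Y|X) = 1.3040 bits, H(X,Y) = 2.8098 bits

Marginal of X (row sums):
  P(X=0) = 1/30 + 2/15 + 1/30 = 1/5
  P(X=1) = 7/30 + 1/30 + 1/15 = 1/3
  P(X=2) = 1/6 + 1/15 + 7/30 = 7/15
H(X) = -[(1/5)·log₂(1/5) + (1/3)·log₂(1/3) + (7/15)·log₂(7/15)]
  = 0.46439 + 0.52832 + 0.51312 = 1.5058 bits

H(Y|X) = Σ_x P(x)·H(Y|X=x):
  X=0: P(X=0) = 1/5, P(Y|X=0) = (1/6, 2/3, 1/6) → H(Y|X=0) = 1.25163
  X=1: P(X=1) = 1/3, P(Y|X=1) = (7/10, 1/10, 1/5) → H(Y|X=1) = 1.15678
  X=2: P(X=2) = 7/15, P(Y|X=2) = (5/14, 1/7, 1/2) → H(Y|X=2) = 1.43156
H(Y|X) = (1/5)·1.25163 + (1/3)·1.15678 + (7/15)·1.43156 = 1.3040 bits

H(X,Y) = -Σ_{x,y} P(x,y) log₂ P(x,y). Per-cell terms -P(x,y)·log₂P(x,y):
  X=0: 0.16356, 0.38759, 0.16356
  X=1: 0.48989, 0.16356, 0.26046
  X=2: 0.43083, 0.26046, 0.48989
Sum of the 9 terms: H(X,Y) = 2.8098 bits

Chain rule check:
  H(X) + H(Y|X) = 1.5058 + 1.3040 = 2.8098 bits
  H(X,Y) = 2.8098 bits
✓ Chain rule verified.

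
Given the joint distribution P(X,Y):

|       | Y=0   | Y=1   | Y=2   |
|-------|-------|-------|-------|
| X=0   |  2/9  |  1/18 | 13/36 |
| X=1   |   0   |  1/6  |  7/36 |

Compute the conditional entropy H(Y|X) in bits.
1.1911 bits

H(Y|X) = H(X,Y) - H(X)

H(X,Y) = -Σ_{x,y} P(x,y) log₂ P(x,y). Per-cell terms -P(x,y)·log₂P(x,y):
  X=0: 0.4822, 0.2317, 0.5306
  X=1: 0.0000, 0.4308, 0.4594
  (cells with P = 0 contribute 0)
Sum of the 6 terms: H(X,Y) = 2.1347 bits

Marginal of X (row sums):
  P(X=0) = 2/9 + 1/18 + 13/36 = 23/36
  P(X=1) = 0 + 1/6 + 7/36 = 13/36
H(X) = -[(23/36)·log₂(23/36) + (13/36)·log₂(13/36)]
  = 0.4130 + 0.5306 = 0.9436 bits

H(Y|X) = H(X,Y) - H(X) = 2.1347 - 0.9436 = 1.1911 bits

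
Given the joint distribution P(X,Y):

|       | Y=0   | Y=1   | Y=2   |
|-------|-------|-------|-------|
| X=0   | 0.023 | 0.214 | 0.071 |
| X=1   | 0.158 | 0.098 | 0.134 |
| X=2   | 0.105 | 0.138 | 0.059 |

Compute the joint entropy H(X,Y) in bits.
2.9863 bits

H(X,Y) = -Σ_{x,y} P(x,y) log₂ P(x,y). Per-cell terms -P(x,y)·log₂P(x,y):
  X=0: 0.1252, 0.4760, 0.2709
  X=1: 0.4206, 0.3284, 0.3886
  X=2: 0.3414, 0.3943, 0.2409
Sum of the 9 terms: H(X,Y) = 2.9863 bits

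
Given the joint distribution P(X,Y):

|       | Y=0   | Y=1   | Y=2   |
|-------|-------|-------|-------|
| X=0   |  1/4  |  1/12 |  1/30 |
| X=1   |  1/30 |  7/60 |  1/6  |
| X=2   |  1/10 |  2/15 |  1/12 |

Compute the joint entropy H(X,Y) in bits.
2.9368 bits

H(X,Y) = -Σ_{x,y} P(x,y) log₂ P(x,y). Per-cell terms -P(x,y)·log₂P(x,y):
  X=0: 0.5000, 0.2987, 0.1636
  X=1: 0.1636, 0.3616, 0.4308
  X=2: 0.3322, 0.3876, 0.2987
Sum of the 9 terms: H(X,Y) = 2.9368 bits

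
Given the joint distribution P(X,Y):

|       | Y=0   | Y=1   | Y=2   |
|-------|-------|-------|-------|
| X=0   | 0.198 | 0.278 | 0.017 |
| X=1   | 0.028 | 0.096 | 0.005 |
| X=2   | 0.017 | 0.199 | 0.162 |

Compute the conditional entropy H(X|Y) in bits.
1.1663 bits

H(X|Y) = H(X,Y) - H(Y)

H(X,Y) = -Σ_{x,y} P(x,y) log₂ P(x,y). Per-cell terms -P(x,y)·log₂P(x,y):
  X=0: 0.46261, 0.51342, 0.09993
  X=1: 0.14444, 0.32456, 0.03822
  X=2: 0.09993, 0.46350, 0.42540
Sum of the 9 terms: H(X,Y) = 2.5720 bits

Marginal of Y (column sums):
  P(Y=0) = 0.198 + 0.028 + 0.017 = 0.243
  P(Y=1) = 0.278 + 0.096 + 0.199 = 0.573
  P(Y=2) = 0.017 + 0.005 + 0.162 = 0.184
H(Y) = -[0.243·log₂(0.243) + 0.573·log₂(0.573) + 0.184·log₂(0.184)]
  = 0.49596 + 0.46034 + 0.44937 = 1.4057 bits

H(X|Y) = H(X,Y) - H(Y) = 2.5720 - 1.4057 = 1.1663 bits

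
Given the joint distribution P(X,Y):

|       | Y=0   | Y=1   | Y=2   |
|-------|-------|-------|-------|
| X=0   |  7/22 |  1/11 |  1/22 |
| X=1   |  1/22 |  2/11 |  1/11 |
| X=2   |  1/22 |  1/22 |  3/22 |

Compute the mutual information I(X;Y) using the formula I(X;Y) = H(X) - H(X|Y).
0.2883 bits

I(X;Y) = H(X) - H(X|Y)

Marginal of X (row sums):
  P(X=0) = 7/22 + 1/11 + 1/22 = 5/11
  P(X=1) = 1/22 + 2/11 + 1/11 = 7/22
  P(X=2) = 1/22 + 1/22 + 3/22 = 5/22
H(X) = -[(5/11)·log₂(5/11) + (7/22)·log₂(7/22) + (5/22)·log₂(5/22)]
  = 0.5170 + 0.5257 + 0.4858 = 1.5285 bits

Marginal of Y (column sums):
  P(Y=0) = 7/22 + 1/22 + 1/22 = 9/22
  P(Y=1) = 1/11 + 2/11 + 1/22 = 7/22
  P(Y=2) = 1/22 + 1/11 + 3/22 = 3/11
H(X|Y) = Σ_y P(y)·H(X|Y=y):
  Y=0: P(Y=0) = 9/22, P(X|Y=0) = (7/9, 1/9, 1/9) → H(X|Y=0) = 0.9864
  Y=1: P(Y=1) = 7/22, P(X|Y=1) = (2/7, 4/7, 1/7) → H(X|Y=1) = 1.3788
  Y=2: P(Y=2) = 3/11, P(X|Y=2) = (1/6, 1/3, 1/2) → H(X|Y=2) = 1.4591
H(X|Y) = (9/22)·0.9864 + (7/22)·1.3788 + (3/11)·1.4591 = 1.2402 bits

I(X;Y) = H(X) - H(X|Y) = 1.5285 - 1.2402 = 0.2883 bits

Cross-check via I(X;Y) = H(X) + H(Y) - H(X,Y): computing H(Y) from the column sums and H(X,Y) from the 9 cells in the same way gives H(Y) = 1.5644 bits and H(X,Y) = 2.8046 bits, so
I(X;Y) = 1.5285 + 1.5644 - 2.8046 = 0.2883 bits ✓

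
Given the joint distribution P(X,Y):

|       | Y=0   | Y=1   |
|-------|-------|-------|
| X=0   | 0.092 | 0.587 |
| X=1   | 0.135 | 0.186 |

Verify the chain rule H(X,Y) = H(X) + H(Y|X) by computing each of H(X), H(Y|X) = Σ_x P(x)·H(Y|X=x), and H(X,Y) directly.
H(X) = 0.9055 bits, H(Y|X) = 0.7037 bits, H(X,Y) = 1.6092 bits

Marginal of X (row sums):
  P(X=0) = 0.092 + 0.587 = 0.679
  P(X=1) = 0.135 + 0.186 = 0.321
H(X) = -[0.679·log₂(0.679) + 0.321·log₂(0.321)]
  = 0.37923 + 0.52623 = 0.9055 bits

H(Y|X) = Σ_x P(x)·H(Y|X=x):
  X=0: P(X=0) = 0.679, P(Y|X=0) = (92/679, 587/679) → H(Y|X=0) = 0.57231
  X=1: P(X=1) = 0.321, P(Y|X=1) = (45/107, 62/107) → H(Y|X=1) = 0.98171
H(Y|X) = 0.679·0.57231 + 0.321·0.98171 = 0.7037 bits

H(X,Y) = -Σ_{x,y} P(x,y) log₂ P(x,y). Per-cell terms -P(x,y)·log₂P(x,y):
  X=0: 0.31668, 0.45115
  X=1: 0.39001, 0.45135
Sum of the 4 terms: H(X,Y) = 1.6092 bits

Chain rule check:
  H(X) + H(Y|X) = 0.9055 + 0.7037 = 1.6092 bits
  H(X,Y) = 1.6092 bits
✓ Chain rule verified.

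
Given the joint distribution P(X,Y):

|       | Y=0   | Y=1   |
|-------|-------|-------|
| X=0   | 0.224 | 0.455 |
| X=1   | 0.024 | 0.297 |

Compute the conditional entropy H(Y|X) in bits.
0.7443 bits

H(Y|X) = H(X,Y) - H(X)

H(X,Y) = -Σ_{x,y} P(x,y) log₂ P(x,y). Per-cell terms -P(x,y)·log₂P(x,y):
  X=0: 0.483488, 0.516908
  X=1: 0.129140, 0.520185
Sum of the 4 terms: H(X,Y) = 1.649721 bits

Marginal of X (row sums):
  P(X=0) = 0.224 + 0.455 = 0.679
  P(X=1) = 0.024 + 0.297 = 0.321
H(X) = -[0.679·log₂(0.679) + 0.321·log₂(0.321)]
  = 0.379233 + 0.526233 = 0.905466 bits

H(Y|X) = H(X,Y) - H(X) = 1.649721 - 0.905466 = 0.7443 bits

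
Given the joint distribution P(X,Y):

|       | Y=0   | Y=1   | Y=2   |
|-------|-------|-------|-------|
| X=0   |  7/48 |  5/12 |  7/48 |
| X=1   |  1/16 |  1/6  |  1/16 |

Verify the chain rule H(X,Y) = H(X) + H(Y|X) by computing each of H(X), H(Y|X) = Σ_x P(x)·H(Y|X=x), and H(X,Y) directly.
H(X) = 0.8709 bits, H(Y|X) = 1.3964 bits, H(X,Y) = 2.2672 bits

Marginal of X (row sums):
  P(X=0) = 7/48 + 5/12 + 7/48 = 17/24
  P(X=1) = 1/16 + 1/6 + 1/16 = 7/24
H(X) = -[(17/24)·log₂(17/24) + (7/24)·log₂(7/24)]
  = 0.35240 + 0.51847 = 0.8709 bits

H(Y|X) = Σ_x P(x)·H(Y|X=x):
  X=0: P(X=0) = 17/24, P(Y|X=0) = (7/34, 10/17, 7/34) → H(Y|X=0) = 1.38918
  X=1: P(X=1) = 7/24, P(Y|X=1) = (3/14, 4/7, 3/14) → H(Y|X=1) = 1.41380
H(Y|X) = (17/24)·1.38918 + (7/24)·1.41380 = 1.3964 bits

H(X,Y) = -Σ_{x,y} P(x,y) log₂ P(x,y). Per-cell terms -P(x,y)·log₂P(x,y):
  X=0: 0.40507, 0.52626, 0.40507
  X=1: 0.25000, 0.43083, 0.25000
Sum of the 6 terms: H(X,Y) = 2.2672 bits

Chain rule check:
  H(X) + H(Y|X) = 0.8709 + 1.3964 = 2.2673 bits
  H(X,Y) = 2.2672 bits
✓ Chain rule verified (Δ = 0.0001 is 4-dp rounding noise: each of the three values was rounded independently).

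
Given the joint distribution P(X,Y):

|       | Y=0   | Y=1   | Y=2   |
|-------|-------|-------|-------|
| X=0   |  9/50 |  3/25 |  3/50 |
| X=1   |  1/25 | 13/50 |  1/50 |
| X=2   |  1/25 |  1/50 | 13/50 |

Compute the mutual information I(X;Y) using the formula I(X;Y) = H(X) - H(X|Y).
0.4822 bits

I(X;Y) = H(X) - H(X|Y)

Marginal of X (row sums):
  P(X=0) = 9/50 + 3/25 + 3/50 = 9/25
  P(X=1) = 1/25 + 13/50 + 1/50 = 8/25
  P(X=2) = 1/25 + 1/50 + 13/50 = 8/25
H(X) = -[(9/25)·log₂(9/25) + (8/25)·log₂(8/25) + (8/25)·log₂(8/25)]
  = 0.53062 + 0.52603 + 0.52603 = 1.5827 bits

Marginal of Y (column sums):
  P(Y=0) = 9/50 + 1/25 + 1/25 = 13/50
  P(Y=1) = 3/25 + 13/50 + 1/50 = 2/5
  P(Y=2) = 3/50 + 1/50 + 13/50 = 17/50
H(X|Y) = Σ_y P(y)·H(X|Y=y):
  Y=0: P(Y=0) = 13/50, P(X|Y=0) = (9/13, 2/13, 2/13) → H(X|Y=0) = 1.19818
  Y=1: P(Y=1) = 2/5, P(X|Y=1) = (3/10, 13/20, 1/20) → H(X|Y=1) = 1.14115
  Y=2: P(Y=2) = 17/50, P(X|Y=2) = (3/17, 1/17, 13/17) → H(X|Y=2) = 0.97802
H(X|Y) = (13/50)·1.19818 + (2/5)·1.14115 + (17/50)·0.97802 = 1.1005 bits

I(X;Y) = H(X) - H(X|Y) = 1.5827 - 1.1005 = 0.4822 bits

Cross-check via I(X;Y) = H(X) + H(Y) - H(X,Y): computing H(Y) from the column sums and H(X,Y) from the 9 cells in the same way gives H(Y) = 1.5632 bits and H(X,Y) = 2.6637 bits, so
I(X;Y) = 1.5827 + 1.5632 - 2.6637 = 0.4822 bits ✓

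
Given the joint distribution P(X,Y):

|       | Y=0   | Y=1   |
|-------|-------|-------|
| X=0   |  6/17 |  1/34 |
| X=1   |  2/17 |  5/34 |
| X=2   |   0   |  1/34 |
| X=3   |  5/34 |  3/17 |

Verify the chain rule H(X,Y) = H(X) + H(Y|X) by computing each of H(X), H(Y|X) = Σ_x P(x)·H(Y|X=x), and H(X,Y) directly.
H(X) = 1.7143 bits, H(Y|X) = 0.7335 bits, H(X,Y) = 2.4478 bits

Marginal of X (row sums):
  P(X=0) = 6/17 + 1/34 = 13/34
  P(X=1) = 2/17 + 5/34 = 9/34
  P(X=2) = 0 + 1/34 = 1/34
  P(X=3) = 5/34 + 3/17 = 11/34
H(X) = -[(13/34)·log₂(13/34) + (9/34)·log₂(9/34) + (1/34)·log₂(1/34) + (11/34)·log₂(11/34)]
  = 0.53033 + 0.50758 + 0.14963 + 0.52672 = 1.7143 bits

H(Y|X) = Σ_x P(x)·H(Y|X=x):
  X=0: P(X=0) = 13/34, P(Y|X=0) = (12/13, 1/13) → H(Y|X=0) = 0.39124
  X=1: P(X=1) = 9/34, P(Y|X=1) = (4/9, 5/9) → H(Y|X=1) = 0.99108
  X=2: P(X=2) = 1/34, P(Y|X=2) = (0, 1) → H(Y|X=2) = 0.00000
  X=3: P(X=3) = 11/34, P(Y|X=3) = (5/11, 6/11) → H(Y|X=3) = 0.99403
H(Y|X) = (13/34)·0.39124 + (9/34)·0.99108 + (1/34)·0.00000 + (11/34)·0.99403 = 0.7335 bits

H(X,Y) = -Σ_{x,y} P(x,y) log₂ P(x,y). Per-cell terms -P(x,y)·log₂P(x,y):
  X=0: 0.53029, 0.14963
  X=1: 0.36323, 0.40670
  X=2: 0.00000, 0.14963
  X=3: 0.40670, 0.44162
  (cells with P = 0 contribute 0)
Sum of the 8 terms: H(X,Y) = 2.4478 bits

Chain rule check:
  H(X) + H(Y|X) = 1.7143 + 0.7335 = 2.4478 bits
  H(X,Y) = 2.4478 bits
✓ Chain rule verified.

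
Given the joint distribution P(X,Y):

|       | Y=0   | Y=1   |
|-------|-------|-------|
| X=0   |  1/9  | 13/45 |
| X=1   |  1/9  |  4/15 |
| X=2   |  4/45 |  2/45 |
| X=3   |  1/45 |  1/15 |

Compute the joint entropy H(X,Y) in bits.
2.6230 bits

H(X,Y) = -Σ_{x,y} P(x,y) log₂ P(x,y). Per-cell terms -P(x,y)·log₂P(x,y):
  X=0: 0.35221, 0.51752
  X=1: 0.35221, 0.50850
  X=2: 0.31039, 0.19964
  X=3: 0.12204, 0.26046
Sum of the 8 terms: H(X,Y) = 2.6230 bits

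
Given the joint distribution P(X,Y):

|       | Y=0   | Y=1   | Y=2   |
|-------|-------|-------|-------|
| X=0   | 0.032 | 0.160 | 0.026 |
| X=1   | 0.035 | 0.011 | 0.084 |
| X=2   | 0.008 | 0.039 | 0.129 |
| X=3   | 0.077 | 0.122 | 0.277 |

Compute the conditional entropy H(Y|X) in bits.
1.2347 bits

H(Y|X) = H(X,Y) - H(X)

H(X,Y) = -Σ_{x,y} P(x,y) log₂ P(x,y). Per-cell terms -P(x,y)·log₂P(x,y):
  X=0: 0.158905, 0.423017, 0.136899
  X=1: 0.169278, 0.071570, 0.300171
  X=2: 0.055726, 0.182535, 0.381138
  X=3: 0.284823, 0.370276, 0.513016
Sum of the 12 terms: H(X,Y) = 3.04735 bits

Marginal of X (row sums):
  P(X=0) = 0.032 + 0.160 + 0.026 = 0.218
  P(X=1) = 0.035 + 0.011 + 0.084 = 0.130
  P(X=2) = 0.008 + 0.039 + 0.129 = 0.176
  P(X=3) = 0.077 + 0.122 + 0.277 = 0.476
H(X) = -[0.218·log₂(0.218) + 0.130·log₂(0.130) + 0.176·log₂(0.176) + 0.476·log₂(0.476)]
  = 0.479077 + 0.382644 + 0.441118 + 0.509780 = 1.81262 bits

H(Y|X) = H(X,Y) - H(X) = 3.04735 - 1.81262 = 1.2347 bits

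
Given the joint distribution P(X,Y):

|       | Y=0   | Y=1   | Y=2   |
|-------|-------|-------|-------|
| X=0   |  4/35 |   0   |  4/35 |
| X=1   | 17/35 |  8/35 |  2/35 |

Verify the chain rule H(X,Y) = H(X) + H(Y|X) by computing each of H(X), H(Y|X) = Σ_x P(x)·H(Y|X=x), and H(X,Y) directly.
H(X) = 0.7755 bits, H(Y|X) = 1.1684 bits, H(X,Y) = 1.9439 bits

Marginal of X (row sums):
  P(X=0) = 4/35 + 0 + 4/35 = 8/35
  P(X=1) = 17/35 + 8/35 + 2/35 = 27/35
H(X) = -[(8/35)·log₂(8/35) + (27/35)·log₂(27/35)]
  = 0.4867 + 0.2888 = 0.7755 bits

H(Y|X) = Σ_x P(x)·H(Y|X=x):
  X=0: P(X=0) = 8/35, P(Y|X=0) = (1/2, 0, 1/2) → H(Y|X=0) = 1.0000
  X=1: P(X=1) = 27/35, P(Y|X=1) = (17/27, 8/27, 2/27) → H(Y|X=1) = 1.2183
H(Y|X) = (8/35)·1.0000 + (27/35)·1.2183 = 1.1684 bits

H(X,Y) = -Σ_{x,y} P(x,y) log₂ P(x,y). Per-cell terms -P(x,y)·log₂P(x,y):
  X=0: 0.3576, 0.0000, 0.3576
  X=1: 0.5060, 0.4867, 0.2360
  (cells with P = 0 contribute 0)
Sum of the 6 terms: H(X,Y) = 1.9439 bits

Chain rule check:
  H(X) + H(Y|X) = 0.7755 + 1.1684 = 1.9439 bits
  H(X,Y) = 1.9439 bits
✓ Chain rule verified.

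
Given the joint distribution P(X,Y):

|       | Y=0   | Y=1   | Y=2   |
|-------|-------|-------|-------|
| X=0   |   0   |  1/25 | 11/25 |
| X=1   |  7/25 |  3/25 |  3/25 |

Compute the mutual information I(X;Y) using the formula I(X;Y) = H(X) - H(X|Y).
0.4493 bits

I(X;Y) = H(X) - H(X|Y)

Marginal of X (row sums):
  P(X=0) = 0 + 1/25 + 11/25 = 12/25
  P(X=1) = 7/25 + 3/25 + 3/25 = 13/25
H(X) = -[(12/25)·log₂(12/25) + (13/25)·log₂(13/25)]
  = 0.50827 + 0.49058 = 0.99885 bits

Marginal of Y (column sums):
  P(Y=0) = 0 + 7/25 = 7/25
  P(Y=1) = 1/25 + 3/25 = 4/25
  P(Y=2) = 11/25 + 3/25 = 14/25
H(X|Y) = Σ_y P(y)·H(X|Y=y):
  Y=0: P(Y=0) = 7/25, P(X|Y=0) = (0, 1) → H(X|Y=0) = 0.00000
  Y=1: P(Y=1) = 4/25, P(X|Y=1) = (1/4, 3/4) → H(X|Y=1) = 0.81128
  Y=2: P(Y=2) = 14/25, P(X|Y=2) = (11/14, 3/14) → H(X|Y=2) = 0.74960
H(X|Y) = (7/25)·0.00000 + (4/25)·0.81128 + (14/25)·0.74960 = 0.54958 bits

I(X;Y) = H(X) - H(X|Y) = 0.99885 - 0.54958 = 0.4493 bits

Cross-check via I(X;Y) = H(X) + H(Y) - H(X,Y): computing H(Y) from the column sums and H(X,Y) from the 6 cells in the same way gives H(Y) = 1.40568 bits and H(X,Y) = 1.95526 bits, so
I(X;Y) = 0.99885 + 1.40568 - 1.95526 = 0.4493 bits ✓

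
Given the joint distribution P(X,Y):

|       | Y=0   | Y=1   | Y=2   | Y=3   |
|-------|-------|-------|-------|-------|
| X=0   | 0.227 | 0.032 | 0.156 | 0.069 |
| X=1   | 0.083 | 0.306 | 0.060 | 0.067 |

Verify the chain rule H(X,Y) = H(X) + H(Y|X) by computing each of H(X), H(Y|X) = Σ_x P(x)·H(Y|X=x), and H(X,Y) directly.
H(X) = 0.9993 bits, H(Y|X) = 1.6552 bits, H(X,Y) = 2.6544 bits

Marginal of X (row sums):
  P(X=0) = 0.227 + 0.032 + 0.156 + 0.069 = 0.484
  P(X=1) = 0.083 + 0.306 + 0.060 + 0.067 = 0.516
H(X) = -[0.484·log₂(0.484) + 0.516·log₂(0.516)]
  = 0.5067 + 0.4926 = 0.9993 bits

H(Y|X) = Σ_x P(x)·H(Y|X=x):
  X=0: P(X=0) = 0.484, P(Y|X=0) = (227/484, 8/121, 39/121, 69/484) → H(Y|X=0) = 1.6985
  X=1: P(X=1) = 0.516, P(Y|X=1) = (83/516, 51/86, 5/43, 67/516) → H(Y|X=1) = 1.6145
H(Y|X) = 0.484·1.6985 + 0.516·1.6145 = 1.6552 bits

H(X,Y) = -Σ_{x,y} P(x,y) log₂ P(x,y). Per-cell terms -P(x,y)·log₂P(x,y):
  X=0: 0.4856, 0.1589, 0.4181, 0.2662
  X=1: 0.2980, 0.5228, 0.2435, 0.2613
Sum of the 8 terms: H(X,Y) = 2.6544 bits

Chain rule check:
  H(X) + H(Y|X) = 0.9993 + 1.6552 = 2.6545 bits
  H(X,Y) = 2.6544 bits
✓ Chain rule verified (Δ = 0.0001 is 4-dp rounding noise: each of the three values was rounded independently).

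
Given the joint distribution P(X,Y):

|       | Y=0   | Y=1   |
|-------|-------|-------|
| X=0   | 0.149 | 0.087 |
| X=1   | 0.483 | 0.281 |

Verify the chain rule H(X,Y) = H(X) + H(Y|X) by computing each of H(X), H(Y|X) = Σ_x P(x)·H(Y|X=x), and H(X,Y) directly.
H(X) = 0.7883 bits, H(Y|X) = 0.9491 bits, H(X,Y) = 1.7374 bits

Marginal of X (row sums):
  P(X=0) = 0.149 + 0.087 = 0.236
  P(X=1) = 0.483 + 0.281 = 0.764
H(X) = -[0.236·log₂(0.236) + 0.764·log₂(0.764)]
  = 0.4916 + 0.2967 = 0.7883 bits

H(Y|X) = Σ_x P(x)·H(Y|X=x):
  X=0: P(X=0) = 0.236, P(Y|X=0) = (149/236, 87/236) → H(Y|X=0) = 0.9496
  X=1: P(X=1) = 0.764, P(Y|X=1) = (483/764, 281/764) → H(Y|X=1) = 0.9490
H(Y|X) = 0.236·0.9496 + 0.764·0.9490 = 0.9491 bits

H(X,Y) = -Σ_{x,y} P(x,y) log₂ P(x,y). Per-cell terms -P(x,y)·log₂P(x,y):
  X=0: 0.4092, 0.3065
  X=1: 0.5071, 0.5146
Sum of the 4 terms: H(X,Y) = 1.7374 bits

Chain rule check:
  H(X) + H(Y|X) = 0.7883 + 0.9491 = 1.7374 bits
  H(X,Y) = 1.7374 bits
✓ Chain rule verified.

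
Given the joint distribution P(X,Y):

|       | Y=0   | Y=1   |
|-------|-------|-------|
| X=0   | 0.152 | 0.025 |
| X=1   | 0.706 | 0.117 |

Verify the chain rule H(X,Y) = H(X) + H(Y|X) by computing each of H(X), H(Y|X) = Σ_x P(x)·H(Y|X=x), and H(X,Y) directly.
H(X) = 0.6735 bits, H(Y|X) = 0.5895 bits, H(X,Y) = 1.2629 bits

Marginal of X (row sums):
  P(X=0) = 0.152 + 0.025 = 0.177
  P(X=1) = 0.706 + 0.117 = 0.823
H(X) = -[0.177·log₂(0.177) + 0.823·log₂(0.823)]
  = 0.4422 + 0.2313 = 0.6735 bits

H(Y|X) = Σ_x P(x)·H(Y|X=x):
  X=0: P(X=0) = 0.177, P(Y|X=0) = (152/177, 25/177) → H(Y|X=0) = 0.5875
  X=1: P(X=1) = 0.823, P(Y|X=1) = (706/823, 117/823) → H(Y|X=1) = 0.5899
H(Y|X) = 0.177·0.5875 + 0.823·0.5899 = 0.5895 bits

H(X,Y) = -Σ_{x,y} P(x,y) log₂ P(x,y). Per-cell terms -P(x,y)·log₂P(x,y):
  X=0: 0.4131, 0.1330
  X=1: 0.3546, 0.3622
Sum of the 4 terms: H(X,Y) = 1.2629 bits

Chain rule check:
  H(X) + H(Y|X) = 0.6735 + 0.5895 = 1.2630 bits
  H(X,Y) = 1.2629 bits
✓ Chain rule verified (Δ = 0.0001 is 4-dp rounding noise: each of the three values was rounded independently).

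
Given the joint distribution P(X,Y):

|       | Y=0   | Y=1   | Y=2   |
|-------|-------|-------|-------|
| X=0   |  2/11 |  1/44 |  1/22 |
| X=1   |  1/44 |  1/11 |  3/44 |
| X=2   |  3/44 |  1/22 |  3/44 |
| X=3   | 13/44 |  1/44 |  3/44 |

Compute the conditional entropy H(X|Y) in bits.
1.7051 bits

H(X|Y) = H(X,Y) - H(Y)

H(X,Y) = -Σ_{x,y} P(x,y) log₂ P(x,y). Per-cell terms -P(x,y)·log₂P(x,y):
  X=0: 0.44717, 0.12408, 0.20270
  X=1: 0.12408, 0.31449, 0.26417
  X=2: 0.26417, 0.20270, 0.26417
  X=3: 0.51970, 0.12408, 0.26417
Sum of the 12 terms: H(X,Y) = 3.1157 bits

Marginal of Y (column sums):
  P(Y=0) = 2/11 + 1/44 + 3/44 + 13/44 = 25/44
  P(Y=1) = 1/44 + 1/11 + 1/22 + 1/44 = 2/11
  P(Y=2) = 1/22 + 3/44 + 3/44 + 3/44 = 1/4
H(Y) = -[(25/44)·log₂(25/44) + (2/11)·log₂(2/11) + (1/4)·log₂(1/4)]
  = 0.46340 + 0.44717 + 0.50000 = 1.4106 bits

H(X|Y) = H(X,Y) - H(Y) = 3.1157 - 1.4106 = 1.7051 bits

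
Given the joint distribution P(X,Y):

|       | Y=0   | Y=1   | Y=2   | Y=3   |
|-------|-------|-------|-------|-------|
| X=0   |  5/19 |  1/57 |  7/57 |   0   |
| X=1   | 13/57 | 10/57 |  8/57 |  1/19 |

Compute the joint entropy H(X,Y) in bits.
2.5288 bits

H(X,Y) = -Σ_{x,y} P(x,y) log₂ P(x,y). Per-cell terms -P(x,y)·log₂P(x,y):
  X=0: 0.50684, 0.10233, 0.37156, 0.00000
  X=1: 0.48635, 0.44052, 0.39760, 0.22358
  (cells with P = 0 contribute 0)
Sum of the 8 terms: H(X,Y) = 2.5288 bits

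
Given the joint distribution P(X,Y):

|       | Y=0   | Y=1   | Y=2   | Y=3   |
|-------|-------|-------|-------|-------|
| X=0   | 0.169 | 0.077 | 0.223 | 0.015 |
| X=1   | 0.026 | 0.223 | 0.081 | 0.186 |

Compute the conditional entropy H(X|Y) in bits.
0.6882 bits

H(X|Y) = H(X,Y) - H(Y)

H(X,Y) = -Σ_{x,y} P(x,y) log₂ P(x,y). Per-cell terms -P(x,y)·log₂P(x,y):
  X=0: 0.43347, 0.28482, 0.48277, 0.09088
  X=1: 0.13690, 0.48277, 0.29370, 0.45135
Sum of the 8 terms: H(X,Y) = 2.6567 bits

Marginal of Y (column sums):
  P(Y=0) = 0.169 + 0.026 = 0.195
  P(Y=1) = 0.077 + 0.223 = 0.300
  P(Y=2) = 0.223 + 0.081 = 0.304
  P(Y=3) = 0.015 + 0.186 = 0.201
H(Y) = -[0.195·log₂(0.195) + 0.300·log₂(0.300) + 0.304·log₂(0.304) + 0.201·log₂(0.201)]
  = 0.45990 + 0.52109 + 0.52223 + 0.46526 = 1.9685 bits

H(X|Y) = H(X,Y) - H(Y) = 2.6567 - 1.9685 = 0.6882 bits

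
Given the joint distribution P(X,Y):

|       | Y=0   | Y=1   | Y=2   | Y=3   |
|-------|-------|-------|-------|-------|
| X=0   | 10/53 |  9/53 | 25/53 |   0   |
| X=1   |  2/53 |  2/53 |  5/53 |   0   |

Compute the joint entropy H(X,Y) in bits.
2.0778 bits

H(X,Y) = -Σ_{x,y} P(x,y) log₂ P(x,y). Per-cell terms -P(x,y)·log₂P(x,y):
  X=0: 0.45396, 0.43438, 0.51135, 0.00000
  X=1: 0.17841, 0.17841, 0.32132, 0.00000
  (cells with P = 0 contribute 0)
Sum of the 8 terms: H(X,Y) = 2.0778 bits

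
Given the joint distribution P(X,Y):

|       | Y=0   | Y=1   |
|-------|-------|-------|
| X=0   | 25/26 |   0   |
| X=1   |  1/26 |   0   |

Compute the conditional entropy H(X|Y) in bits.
0.2352 bits

H(X|Y) = H(X,Y) - H(Y)

H(X,Y) = -Σ_{x,y} P(x,y) log₂ P(x,y). Per-cell terms -P(x,y)·log₂P(x,y):
  X=0: 0.0544, 0.0000
  X=1: 0.1808, 0.0000
  (cells with P = 0 contribute 0)
Sum of the 4 terms: H(X,Y) = 0.2352 bits

Marginal of Y (column sums):
  P(Y=0) = 25/26 + 1/26 = 1
  P(Y=1) = 0 + 0 = 0
H(Y) = -[1·log₂(1)]   (outcomes with P = 0 contribute 0)
  = 0.0000 bits

H(X|Y) = H(X,Y) - H(Y) = 0.2352 - 0.0000 = 0.2352 bits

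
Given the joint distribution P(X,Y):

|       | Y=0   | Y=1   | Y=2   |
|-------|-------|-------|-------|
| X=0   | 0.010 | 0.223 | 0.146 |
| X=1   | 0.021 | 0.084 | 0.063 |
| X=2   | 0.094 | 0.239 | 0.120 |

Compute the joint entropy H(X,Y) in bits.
2.8042 bits

H(X,Y) = -Σ_{x,y} P(x,y) log₂ P(x,y). Per-cell terms -P(x,y)·log₂P(x,y):
  X=0: 0.06644, 0.48277, 0.40529
  X=1: 0.11704, 0.30017, 0.25128
  X=2: 0.32065, 0.49352, 0.36707
Sum of the 9 terms: H(X,Y) = 2.8042 bits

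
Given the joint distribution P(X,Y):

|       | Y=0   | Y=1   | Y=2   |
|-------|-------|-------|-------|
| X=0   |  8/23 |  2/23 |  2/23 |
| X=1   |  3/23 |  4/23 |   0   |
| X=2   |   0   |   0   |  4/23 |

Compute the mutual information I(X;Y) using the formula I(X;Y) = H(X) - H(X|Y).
0.5675 bits

I(X;Y) = H(X) - H(X|Y)

Marginal of X (row sums):
  P(X=0) = 8/23 + 2/23 + 2/23 = 12/23
  P(X=1) = 3/23 + 4/23 + 0 = 7/23
  P(X=2) = 0 + 0 + 4/23 = 4/23
H(X) = -[(12/23)·log₂(12/23) + (7/23)·log₂(7/23) + (4/23)·log₂(4/23)]
  = 0.4897 + 0.5223 + 0.4389 = 1.4509 bits

Marginal of Y (column sums):
  P(Y=0) = 8/23 + 3/23 + 0 = 11/23
  P(Y=1) = 2/23 + 4/23 + 0 = 6/23
  P(Y=2) = 2/23 + 0 + 4/23 = 6/23
H(X|Y) = Σ_y P(y)·H(X|Y=y):
  Y=0: P(Y=0) = 11/23, P(X|Y=0) = (8/11, 3/11, 0) → H(X|Y=0) = 0.8454
  Y=1: P(Y=1) = 6/23, P(X|Y=1) = (1/3, 2/3, 0) → H(X|Y=1) = 0.9183
  Y=2: P(Y=2) = 6/23, P(X|Y=2) = (1/3, 0, 2/3) → H(X|Y=2) = 0.9183
H(X|Y) = (11/23)·0.8454 + (6/23)·0.9183 + (6/23)·0.9183 = 0.8834 bits

I(X;Y) = H(X) - H(X|Y) = 1.4509 - 0.8834 = 0.5675 bits

Cross-check via I(X;Y) = H(X) + H(Y) - H(X,Y): computing H(Y) from the column sums and H(X,Y) from the 9 cells in the same way gives H(Y) = 1.5204 bits and H(X,Y) = 2.4038 bits, so
I(X;Y) = 1.4509 + 1.5204 - 2.4038 = 0.5675 bits ✓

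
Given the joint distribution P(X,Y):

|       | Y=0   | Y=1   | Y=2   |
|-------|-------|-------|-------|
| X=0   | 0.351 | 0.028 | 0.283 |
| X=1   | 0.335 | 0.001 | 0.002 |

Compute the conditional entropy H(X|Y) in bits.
0.7092 bits

H(X|Y) = H(X,Y) - H(Y)

H(X,Y) = -Σ_{x,y} P(x,y) log₂ P(x,y). Per-cell terms -P(x,y)·log₂P(x,y):
  X=0: 0.5301704, 0.1444360, 0.5153787
  X=1: 0.5285519, 0.0099658, 0.0179316
Sum of the 6 terms: H(X,Y) = 1.746434 bits

Marginal of Y (column sums):
  P(Y=0) = 0.351 + 0.335 = 0.686
  P(Y=1) = 0.028 + 0.001 = 0.029
  P(Y=2) = 0.283 + 0.002 = 0.285
H(Y) = -[0.686·log₂(0.686) + 0.029·log₂(0.029) + 0.285·log₂(0.285)]
  = 0.3729916 + 0.1481263 + 0.5161254 = 1.037243 bits

H(X|Y) = H(X,Y) - H(Y) = 1.746434 - 1.037243 = 0.7092 bits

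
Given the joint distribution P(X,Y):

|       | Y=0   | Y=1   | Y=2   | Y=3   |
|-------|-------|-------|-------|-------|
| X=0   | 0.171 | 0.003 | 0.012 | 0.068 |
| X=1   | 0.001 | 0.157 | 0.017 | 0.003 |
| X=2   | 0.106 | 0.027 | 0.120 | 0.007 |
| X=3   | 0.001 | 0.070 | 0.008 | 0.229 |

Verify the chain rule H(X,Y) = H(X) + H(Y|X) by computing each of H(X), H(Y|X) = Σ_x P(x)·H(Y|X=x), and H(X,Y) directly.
H(X) = 1.9740 bits, H(Y|X) = 1.1039 bits, H(X,Y) = 3.0779 bits

Marginal of X (row sums):
  P(X=0) = 0.171 + 0.003 + 0.012 + 0.068 = 0.254
  P(X=1) = 0.001 + 0.157 + 0.017 + 0.003 = 0.178
  P(X=2) = 0.106 + 0.027 + 0.120 + 0.007 = 0.260
  P(X=3) = 0.001 + 0.070 + 0.008 + 0.229 = 0.308
H(X) = -[0.254·log₂(0.254) + 0.178·log₂(0.178) + 0.260·log₂(0.260) + 0.308·log₂(0.308)]
  = 0.5022 + 0.4432 + 0.5053 + 0.5233 = 1.9740 bits

H(Y|X) = Σ_x P(x)·H(Y|X=x):
  X=0: P(X=0) = 0.254, P(Y|X=0) = (171/254, 3/254, 6/127, 34/127) → H(Y|X=0) = 1.1770
  X=1: P(X=1) = 0.178, P(Y|X=1) = (1/178, 157/178, 17/178, 3/178) → H(Y|X=1) = 0.6246
  X=2: P(X=2) = 0.260, P(Y|X=2) = (53/130, 27/260, 6/13, 7/260) → H(Y|X=2) = 1.5223
  X=3: P(X=3) = 0.308, P(Y|X=3) = (1/308, 5/22, 2/77, 229/308) → H(Y|X=3) = 0.9673
H(Y|X) = 0.254·1.1770 + 0.178·0.6246 + 0.260·1.5223 + 0.308·0.9673 = 1.1039 bits

H(X,Y) = -Σ_{x,y} P(x,y) log₂ P(x,y). Per-cell terms -P(x,y)·log₂P(x,y):
  X=0: 0.4357, 0.0251, 0.0766, 0.2637
  X=1: 0.0100, 0.4194, 0.0999, 0.0251
  X=2: 0.3432, 0.1407, 0.3671, 0.0501
  X=3: 0.0100, 0.2686, 0.0557, 0.4870
Sum of the 16 terms: H(X,Y) = 3.0779 bits

Chain rule check:
  H(X) + H(Y|X) = 1.9740 + 1.1039 = 3.0779 bits
  H(X,Y) = 3.0779 bits
✓ Chain rule verified.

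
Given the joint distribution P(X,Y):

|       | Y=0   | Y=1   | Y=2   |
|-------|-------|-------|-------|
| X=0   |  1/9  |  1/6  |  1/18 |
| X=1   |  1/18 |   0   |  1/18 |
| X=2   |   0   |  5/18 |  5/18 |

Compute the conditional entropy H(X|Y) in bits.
1.0240 bits

H(X|Y) = H(X,Y) - H(Y)

H(X,Y) = -Σ_{x,y} P(x,y) log₂ P(x,y). Per-cell terms -P(x,y)·log₂P(x,y):
  X=0: 0.3522, 0.4308, 0.2317
  X=1: 0.2317, 0.0000, 0.2317
  X=2: 0.0000, 0.5133, 0.5133
  (cells with P = 0 contribute 0)
Sum of the 9 terms: H(X,Y) = 2.5047 bits

Marginal of Y (column sums):
  P(Y=0) = 1/9 + 1/18 + 0 = 1/6
  P(Y=1) = 1/6 + 0 + 5/18 = 4/9
  P(Y=2) = 1/18 + 1/18 + 5/18 = 7/18
H(Y) = -[(1/6)·log₂(1/6) + (4/9)·log₂(4/9) + (7/18)·log₂(7/18)]
  = 0.4308 + 0.5200 + 0.5299 = 1.4807 bits

H(X|Y) = H(X,Y) - H(Y) = 2.5047 - 1.4807 = 1.0240 bits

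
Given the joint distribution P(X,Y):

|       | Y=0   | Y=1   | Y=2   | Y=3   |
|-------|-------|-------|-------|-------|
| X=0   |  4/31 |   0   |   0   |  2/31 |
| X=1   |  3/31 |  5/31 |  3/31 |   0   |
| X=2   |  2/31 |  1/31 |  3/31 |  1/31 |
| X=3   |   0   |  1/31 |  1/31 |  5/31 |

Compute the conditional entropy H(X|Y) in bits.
1.3661 bits

H(X|Y) = H(X,Y) - H(Y)

H(X,Y) = -Σ_{x,y} P(x,y) log₂ P(x,y). Per-cell terms -P(x,y)·log₂P(x,y):
  X=0: 0.3811866, 0.0000000, 0.0000000, 0.2551094
  X=1: 0.3260549, 0.4245594, 0.3260549, 0.0000000
  X=2: 0.2551094, 0.1598128, 0.3260549, 0.1598128
  X=3: 0.0000000, 0.1598128, 0.1598128, 0.4245594
  (cells with P = 0 contribute 0)
Sum of the 16 terms: H(X,Y) = 3.357940 bits

Marginal of Y (column sums):
  P(Y=0) = 4/31 + 3/31 + 2/31 + 0 = 9/31
  P(Y=1) = 0 + 5/31 + 1/31 + 1/31 = 7/31
  P(Y=2) = 0 + 3/31 + 3/31 + 1/31 = 7/31
  P(Y=3) = 2/31 + 0 + 1/31 + 5/31 = 8/31
H(Y) = -[(9/31)·log₂(9/31) + (7/31)·log₂(7/31) + (7/31)·log₂(7/31) + (8/31)·log₂(8/31)]
  = 0.5180143 + 0.4847706 + 0.4847706 + 0.5043087 = 1.991864 bits

H(X|Y) = H(X,Y) - H(Y) = 3.357940 - 1.991864 = 1.3661 bits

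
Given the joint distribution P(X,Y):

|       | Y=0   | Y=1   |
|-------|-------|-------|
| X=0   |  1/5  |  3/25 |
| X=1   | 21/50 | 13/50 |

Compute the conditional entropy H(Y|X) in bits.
0.9580 bits

H(Y|X) = H(X,Y) - H(X)

H(X,Y) = -Σ_{x,y} P(x,y) log₂ P(x,y). Per-cell terms -P(x,y)·log₂P(x,y):
  X=0: 0.46439, 0.36707
  X=1: 0.52565, 0.50529
Sum of the 4 terms: H(X,Y) = 1.8624 bits

Marginal of X (row sums):
  P(X=0) = 1/5 + 3/25 = 8/25
  P(X=1) = 21/50 + 13/50 = 17/25
H(X) = -[(8/25)·log₂(8/25) + (17/25)·log₂(17/25)]
  = 0.52603 + 0.37835 = 0.9044 bits

H(Y|X) = H(X,Y) - H(X) = 1.8624 - 0.9044 = 0.9580 bits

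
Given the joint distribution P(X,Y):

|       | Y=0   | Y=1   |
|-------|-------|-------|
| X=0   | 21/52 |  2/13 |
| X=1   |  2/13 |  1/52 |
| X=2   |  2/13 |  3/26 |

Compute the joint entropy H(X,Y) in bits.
2.2437 bits

H(X,Y) = -Σ_{x,y} P(x,y) log₂ P(x,y). Per-cell terms -P(x,y)·log₂P(x,y):
  X=0: 0.52828, 0.41545
  X=1: 0.41545, 0.10962
  X=2: 0.41545, 0.35948
Sum of the 6 terms: H(X,Y) = 2.2437 bits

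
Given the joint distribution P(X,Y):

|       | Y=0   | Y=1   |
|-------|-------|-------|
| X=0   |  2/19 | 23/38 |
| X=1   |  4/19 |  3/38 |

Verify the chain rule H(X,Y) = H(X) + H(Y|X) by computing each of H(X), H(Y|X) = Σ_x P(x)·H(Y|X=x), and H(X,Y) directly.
H(X) = 0.8680 bits, H(Y|X) = 0.6747 bits, H(X,Y) = 1.5427 bits

Marginal of X (row sums):
  P(X=0) = 2/19 + 23/38 = 27/38
  P(X=1) = 4/19 + 3/38 = 11/38
H(X) = -[(27/38)·log₂(27/38) + (11/38)·log₂(11/38)]
  = 0.3503 + 0.5177 = 0.8680 bits

H(Y|X) = Σ_x P(x)·H(Y|X=x):
  X=0: P(X=0) = 27/38, P(Y|X=0) = (4/27, 23/27) → H(Y|X=0) = 0.6052
  X=1: P(X=1) = 11/38, P(Y|X=1) = (8/11, 3/11) → H(Y|X=1) = 0.8454
H(Y|X) = (27/38)·0.6052 + (11/38)·0.8454 = 0.6747 bits

H(X,Y) = -Σ_{x,y} P(x,y) log₂ P(x,y). Per-cell terms -P(x,y)·log₂P(x,y):
  X=0: 0.3419, 0.4384
  X=1: 0.4732, 0.2892
Sum of the 4 terms: H(X,Y) = 1.5427 bits

Chain rule check:
  H(X) + H(Y|X) = 0.8680 + 0.6747 = 1.5427 bits
  H(X,Y) = 1.5427 bits
✓ Chain rule verified.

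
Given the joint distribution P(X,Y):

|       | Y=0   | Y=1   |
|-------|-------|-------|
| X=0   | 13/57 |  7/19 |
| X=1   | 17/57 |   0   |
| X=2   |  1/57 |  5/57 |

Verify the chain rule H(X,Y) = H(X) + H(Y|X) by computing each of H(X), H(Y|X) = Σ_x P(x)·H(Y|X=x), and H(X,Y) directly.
H(X) = 1.3071 bits, H(Y|X) = 0.6409 bits, H(X,Y) = 1.9480 bits

Marginal of X (row sums):
  P(X=0) = 13/57 + 7/19 = 34/57
  P(X=1) = 17/57 + 0 = 17/57
  P(X=2) = 1/57 + 5/57 = 2/19
H(X) = -[(34/57)·log₂(34/57) + (17/57)·log₂(17/57) + (2/19)·log₂(2/19)]
  = 0.44464 + 0.52057 + 0.34189 = 1.3071 bits

H(Y|X) = Σ_x P(x)·H(Y|X=x):
  X=0: P(X=0) = 34/57, P(Y|X=0) = (13/34, 21/34) → H(Y|X=0) = 0.95969
  X=1: P(X=1) = 17/57, P(Y|X=1) = (1, 0) → H(Y|X=1) = 0.00000
  X=2: P(X=2) = 2/19, P(Y|X=2) = (1/6, 5/6) → H(Y|X=2) = 0.65002
H(Y|X) = (34/57)·0.95969 + (17/57)·0.00000 + (2/19)·0.65002 = 0.6409 bits

H(X,Y) = -Σ_{x,y} P(x,y) log₂ P(x,y). Per-cell terms -P(x,y)·log₂P(x,y):
  X=0: 0.48635, 0.53074
  X=1: 0.52057, 0.00000
  X=2: 0.10233, 0.30798
  (cells with P = 0 contribute 0)
Sum of the 6 terms: H(X,Y) = 1.9480 bits

Chain rule check:
  H(X) + H(Y|X) = 1.3071 + 0.6409 = 1.9480 bits
  H(X,Y) = 1.9480 bits
✓ Chain rule verified.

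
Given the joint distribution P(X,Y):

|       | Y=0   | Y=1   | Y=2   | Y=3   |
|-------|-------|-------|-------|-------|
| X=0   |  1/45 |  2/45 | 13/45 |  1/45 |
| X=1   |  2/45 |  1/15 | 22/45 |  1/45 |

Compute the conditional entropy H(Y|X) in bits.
1.0917 bits

H(Y|X) = H(X,Y) - H(X)

H(X,Y) = -Σ_{x,y} P(x,y) log₂ P(x,y). Per-cell terms -P(x,y)·log₂P(x,y):
  X=0: 0.12204, 0.19964, 0.51752, 0.12204
  X=1: 0.19964, 0.26046, 0.50474, 0.12204
Sum of the 8 terms: H(X,Y) = 2.04812 bits

Marginal of X (row sums):
  P(X=0) = 1/45 + 2/45 + 13/45 + 1/45 = 17/45
  P(X=1) = 2/45 + 1/15 + 22/45 + 1/45 = 28/45
H(X) = -[(17/45)·log₂(17/45) + (28/45)·log₂(28/45)]
  = 0.53055 + 0.42591 = 0.95646 bits

H(Y|X) = H(X,Y) - H(X) = 2.04812 - 0.95646 = 1.0917 bits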